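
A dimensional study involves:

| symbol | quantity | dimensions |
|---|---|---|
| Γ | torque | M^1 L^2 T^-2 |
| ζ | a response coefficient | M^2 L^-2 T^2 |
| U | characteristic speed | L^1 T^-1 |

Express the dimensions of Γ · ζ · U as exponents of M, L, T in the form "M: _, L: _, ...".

Collect each base-dimension exponent across the product:
  M: (1) + (2) + (0) = 3
  L: (2) + (-2) + (1) = 1
  T: (-2) + (2) + (-1) = -1
So the dimensions are [M³ L T⁻¹].

M: 3, L: 1, T: -1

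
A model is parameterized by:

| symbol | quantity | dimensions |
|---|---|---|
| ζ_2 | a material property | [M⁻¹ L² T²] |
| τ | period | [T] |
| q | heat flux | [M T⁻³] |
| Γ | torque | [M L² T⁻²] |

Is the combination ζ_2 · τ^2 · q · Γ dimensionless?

no

Sum the exponent of each base dimension across the product:
  M: [ζ_2]_M + 2·[τ]_M + [q]_M + [Γ]_M = (-1) + 2·(0) + (1) + (1) = 1
  L: [ζ_2]_L + 2·[τ]_L + [q]_L + [Γ]_L = (2) + 2·(0) + (0) + (2) = 4
  T: [ζ_2]_T + 2·[τ]_T + [q]_T + [Γ]_T = (2) + 2·(1) + (-3) + (-2) = -1
Net dimensions [M L⁴ T⁻¹] ≠ [1] — not dimensionless.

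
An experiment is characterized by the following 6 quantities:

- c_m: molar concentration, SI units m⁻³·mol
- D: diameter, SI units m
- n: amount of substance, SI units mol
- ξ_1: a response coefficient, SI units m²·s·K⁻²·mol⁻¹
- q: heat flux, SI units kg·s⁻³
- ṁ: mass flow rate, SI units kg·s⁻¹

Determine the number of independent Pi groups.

1

There are 6 variables and 5 base dimensions (M, L, T, Θ, N).
The dimension matrix has rank 5.
Independent dimensionless groups: 6 − 5 = 1.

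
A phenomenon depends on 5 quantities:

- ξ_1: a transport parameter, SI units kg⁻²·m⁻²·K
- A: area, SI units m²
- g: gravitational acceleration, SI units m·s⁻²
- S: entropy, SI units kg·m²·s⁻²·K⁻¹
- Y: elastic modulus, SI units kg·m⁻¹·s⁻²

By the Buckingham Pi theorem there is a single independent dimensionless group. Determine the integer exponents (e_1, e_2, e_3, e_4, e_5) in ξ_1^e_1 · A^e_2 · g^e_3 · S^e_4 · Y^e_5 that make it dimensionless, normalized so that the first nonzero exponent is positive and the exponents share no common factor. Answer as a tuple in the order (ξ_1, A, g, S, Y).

(2, 3, -4, 2, 2)

M: e_1·(-2) + e_2·(0) + e_3·(0) + e_4·(1) + e_5·(1) = 0
L: e_1·(-2) + e_2·(2) + e_3·(1) + e_4·(2) + e_5·(-1) = 0
T: e_1·(0) + e_2·(0) + e_3·(-2) + e_4·(-2) + e_5·(-2) = 0
Θ: e_1·(1) + e_2·(0) + e_3·(0) + e_4·(-1) + e_5·(0) = 0
Solving this homogeneous linear system for the smallest-integer solution (first nonzero entry positive) gives (2, 3, -4, 2, 2).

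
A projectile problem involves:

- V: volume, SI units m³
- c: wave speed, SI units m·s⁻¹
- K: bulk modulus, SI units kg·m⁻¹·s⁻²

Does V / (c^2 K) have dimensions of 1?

no

Sum the exponent of each base dimension across the product:
  M: [V]_M − 2·[c]_M − [K]_M = (0) − 2·(0) − (1) = -1
  L: [V]_L − 2·[c]_L − [K]_L = (3) − 2·(1) − (-1) = 2
  T: [V]_T − 2·[c]_T − [K]_T = (0) − 2·(-1) − (-2) = 4
Net dimensions [M⁻¹ L² T⁴] ≠ [1] — not dimensionless.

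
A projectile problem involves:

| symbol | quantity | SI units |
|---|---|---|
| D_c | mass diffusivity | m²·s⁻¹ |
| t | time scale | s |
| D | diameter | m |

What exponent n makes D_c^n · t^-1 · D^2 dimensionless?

Balance the L exponent: (2)·n from D_c, plus −(0) + 2·(1) = 2 from the rest, must sum to zero.
2n + 2 = 0, so n = -1.

-1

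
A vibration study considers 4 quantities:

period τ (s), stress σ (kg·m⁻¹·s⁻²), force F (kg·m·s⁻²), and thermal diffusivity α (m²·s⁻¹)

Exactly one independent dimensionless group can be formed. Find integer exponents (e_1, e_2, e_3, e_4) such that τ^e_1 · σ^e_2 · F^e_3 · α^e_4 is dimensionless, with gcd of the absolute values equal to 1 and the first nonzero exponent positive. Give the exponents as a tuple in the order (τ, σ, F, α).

M: e_1·(0) + e_2·(1) + e_3·(1) + e_4·(0) = 0
L: e_1·(0) + e_2·(-1) + e_3·(1) + e_4·(2) = 0
T: e_1·(1) + e_2·(-2) + e_3·(-2) + e_4·(-1) = 0
Solving this homogeneous linear system for the smallest-integer solution (first nonzero entry positive) gives (1, 1, -1, 1).

(1, 1, -1, 1)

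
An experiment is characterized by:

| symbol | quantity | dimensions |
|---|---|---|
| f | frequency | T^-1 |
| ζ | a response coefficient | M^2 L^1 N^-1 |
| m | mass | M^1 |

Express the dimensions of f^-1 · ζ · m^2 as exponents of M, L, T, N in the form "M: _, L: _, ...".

Collect each base-dimension exponent across the product:
  M: −(0) + (2) + 2·(1) = 4
  L: −(0) + (1) + 2·(0) = 1
  T: −(-1) + (0) + 2·(0) = 1
  N: −(0) + (-1) + 2·(0) = -1
So the dimensions are [M⁴ L T N⁻¹].

M: 4, L: 1, T: 1, N: -1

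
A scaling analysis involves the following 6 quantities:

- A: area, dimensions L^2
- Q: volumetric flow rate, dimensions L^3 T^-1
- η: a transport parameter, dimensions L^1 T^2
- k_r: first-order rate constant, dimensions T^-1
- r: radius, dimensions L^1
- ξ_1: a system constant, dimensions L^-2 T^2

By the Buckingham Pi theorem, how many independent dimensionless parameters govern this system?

There are 6 variables and 2 base dimensions (L, T).
The dimension matrix has rank 2.
Independent dimensionless groups: 6 − 2 = 4.

4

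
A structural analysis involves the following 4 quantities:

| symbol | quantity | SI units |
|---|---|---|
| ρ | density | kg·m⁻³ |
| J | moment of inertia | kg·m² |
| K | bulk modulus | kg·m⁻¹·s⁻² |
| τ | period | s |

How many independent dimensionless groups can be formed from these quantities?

There are 4 variables and 3 base dimensions (M, L, T).
The dimension matrix has rank 3.
Independent dimensionless groups: 4 − 3 = 1.

1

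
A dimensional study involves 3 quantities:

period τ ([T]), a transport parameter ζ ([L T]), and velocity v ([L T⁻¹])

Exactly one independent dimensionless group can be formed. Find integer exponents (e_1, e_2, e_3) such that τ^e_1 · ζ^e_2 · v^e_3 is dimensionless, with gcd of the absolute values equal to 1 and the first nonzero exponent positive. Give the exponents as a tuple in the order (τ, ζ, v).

L: e_1·(0) + e_2·(1) + e_3·(1) = 0
T: e_1·(1) + e_2·(1) + e_3·(-1) = 0
Solving this homogeneous linear system for the smallest-integer solution (first nonzero entry positive) gives (2, -1, 1).

(2, -1, 1)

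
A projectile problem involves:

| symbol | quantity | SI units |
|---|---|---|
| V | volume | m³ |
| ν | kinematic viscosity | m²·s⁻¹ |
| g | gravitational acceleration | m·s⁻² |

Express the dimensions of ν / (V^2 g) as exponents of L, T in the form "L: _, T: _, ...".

L: -5, T: 1

Collect each base-dimension exponent across the product:
  L: −2·(3) + (2) − (1) = -5
  T: −2·(0) + (-1) − (-2) = 1
So the dimensions are [L⁻⁵ T].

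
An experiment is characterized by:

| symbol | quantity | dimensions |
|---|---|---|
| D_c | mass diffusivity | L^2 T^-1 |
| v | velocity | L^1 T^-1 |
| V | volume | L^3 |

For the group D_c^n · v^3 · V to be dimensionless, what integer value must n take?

Balance the L exponent: (2)·n from D_c, plus 3·(1) + (3) = 6 from the rest, must sum to zero.
2n + 6 = 0, so n = -3.

-3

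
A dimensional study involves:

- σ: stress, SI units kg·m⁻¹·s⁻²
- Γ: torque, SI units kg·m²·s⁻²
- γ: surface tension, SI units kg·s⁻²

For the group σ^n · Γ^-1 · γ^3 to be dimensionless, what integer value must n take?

Balance the M exponent: (1)·n from σ, plus −(1) + 3·(1) = 2 from the rest, must sum to zero.
n + 2 = 0, so n = -2.

-2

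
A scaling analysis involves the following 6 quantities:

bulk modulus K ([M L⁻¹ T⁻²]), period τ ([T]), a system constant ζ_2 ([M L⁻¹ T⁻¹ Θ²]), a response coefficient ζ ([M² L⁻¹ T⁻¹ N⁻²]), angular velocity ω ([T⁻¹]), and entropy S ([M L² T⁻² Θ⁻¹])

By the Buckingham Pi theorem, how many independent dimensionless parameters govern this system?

1

There are 6 variables and 5 base dimensions (M, L, T, Θ, N).
The dimension matrix has rank 5.
Independent dimensionless groups: 6 − 5 = 1.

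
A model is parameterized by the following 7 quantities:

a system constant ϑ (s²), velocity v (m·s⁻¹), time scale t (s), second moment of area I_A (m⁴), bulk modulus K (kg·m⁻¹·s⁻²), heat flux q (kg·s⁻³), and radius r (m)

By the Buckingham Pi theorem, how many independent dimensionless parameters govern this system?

4

There are 7 variables and 3 base dimensions (M, L, T).
The dimension matrix has rank 3.
Independent dimensionless groups: 7 − 3 = 4.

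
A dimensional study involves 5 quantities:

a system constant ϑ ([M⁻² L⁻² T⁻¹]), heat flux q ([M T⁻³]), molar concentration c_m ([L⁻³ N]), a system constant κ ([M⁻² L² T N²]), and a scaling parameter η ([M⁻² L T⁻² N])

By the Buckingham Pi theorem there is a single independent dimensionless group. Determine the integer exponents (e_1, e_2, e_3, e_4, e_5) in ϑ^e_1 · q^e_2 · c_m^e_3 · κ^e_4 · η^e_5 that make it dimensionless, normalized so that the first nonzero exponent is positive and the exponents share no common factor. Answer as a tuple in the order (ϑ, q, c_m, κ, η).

M: e_1·(-2) + e_2·(1) + e_3·(0) + e_4·(-2) + e_5·(-2) = 0
L: e_1·(-2) + e_2·(0) + e_3·(-3) + e_4·(2) + e_5·(1) = 0
T: e_1·(-1) + e_2·(-3) + e_3·(0) + e_4·(1) + e_5·(-2) = 0
N: e_1·(0) + e_2·(0) + e_3·(1) + e_4·(2) + e_5·(1) = 0
Solving this homogeneous linear system for the smallest-integer solution (first nonzero entry positive) gives (2, 2, -1, 2, -3).

(2, 2, -1, 2, -3)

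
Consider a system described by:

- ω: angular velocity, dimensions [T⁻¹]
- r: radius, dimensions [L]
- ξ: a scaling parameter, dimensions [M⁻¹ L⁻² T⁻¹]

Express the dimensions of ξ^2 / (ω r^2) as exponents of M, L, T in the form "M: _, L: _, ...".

Collect each base-dimension exponent across the product:
  M: −(0) − 2·(0) + 2·(-1) = -2
  L: −(0) − 2·(1) + 2·(-2) = -6
  T: −(-1) − 2·(0) + 2·(-1) = -1
So the dimensions are [M⁻² L⁻⁶ T⁻¹].

M: -2, L: -6, T: -1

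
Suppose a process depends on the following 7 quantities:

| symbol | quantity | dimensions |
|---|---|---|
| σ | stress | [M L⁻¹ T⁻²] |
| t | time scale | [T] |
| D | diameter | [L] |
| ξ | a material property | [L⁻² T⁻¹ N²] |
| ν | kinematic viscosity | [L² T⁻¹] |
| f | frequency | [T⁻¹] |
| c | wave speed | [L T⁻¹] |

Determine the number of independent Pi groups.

There are 7 variables and 4 base dimensions (M, L, T, N).
The dimension matrix has rank 4.
Independent dimensionless groups: 7 − 4 = 3.

3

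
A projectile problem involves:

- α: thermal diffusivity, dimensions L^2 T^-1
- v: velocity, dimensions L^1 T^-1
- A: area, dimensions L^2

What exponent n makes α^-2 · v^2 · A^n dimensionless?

1

Balance the L exponent: (2)·n from A, plus −2·(2) + 2·(1) = -2 from the rest, must sum to zero.
2n − 2 = 0, so n = 1.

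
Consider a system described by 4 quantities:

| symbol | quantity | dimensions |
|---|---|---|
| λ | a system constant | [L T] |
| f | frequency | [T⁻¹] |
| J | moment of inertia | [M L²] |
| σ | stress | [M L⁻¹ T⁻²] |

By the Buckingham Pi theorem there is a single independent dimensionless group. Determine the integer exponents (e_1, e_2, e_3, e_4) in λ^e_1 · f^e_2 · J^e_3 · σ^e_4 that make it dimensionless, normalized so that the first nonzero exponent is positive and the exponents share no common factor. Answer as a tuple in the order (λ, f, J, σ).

M: e_1·(0) + e_2·(0) + e_3·(1) + e_4·(1) = 0
L: e_1·(1) + e_2·(0) + e_3·(2) + e_4·(-1) = 0
T: e_1·(1) + e_2·(-1) + e_3·(0) + e_4·(-2) = 0
Solving this homogeneous linear system for the smallest-integer solution (first nonzero entry positive) gives (3, 1, -1, 1).

(3, 1, -1, 1)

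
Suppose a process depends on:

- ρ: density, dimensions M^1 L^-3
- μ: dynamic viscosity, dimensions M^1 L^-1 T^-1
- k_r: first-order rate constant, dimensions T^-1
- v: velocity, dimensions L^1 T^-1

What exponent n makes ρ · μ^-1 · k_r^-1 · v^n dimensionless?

Balance the L exponent: (1)·n from v, plus (-3) − (-1) − (0) = -2 from the rest, must sum to zero.
n − 2 = 0, so n = 2.

2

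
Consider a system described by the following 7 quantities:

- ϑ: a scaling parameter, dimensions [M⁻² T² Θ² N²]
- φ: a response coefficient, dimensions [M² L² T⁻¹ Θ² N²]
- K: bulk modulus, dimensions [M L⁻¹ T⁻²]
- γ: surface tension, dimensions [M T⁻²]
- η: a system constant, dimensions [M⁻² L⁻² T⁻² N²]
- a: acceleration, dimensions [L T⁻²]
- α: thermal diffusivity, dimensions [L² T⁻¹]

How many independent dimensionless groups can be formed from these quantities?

There are 7 variables and 5 base dimensions (M, L, T, Θ, N).
The dimension matrix has rank 5.
Independent dimensionless groups: 7 − 5 = 2.

2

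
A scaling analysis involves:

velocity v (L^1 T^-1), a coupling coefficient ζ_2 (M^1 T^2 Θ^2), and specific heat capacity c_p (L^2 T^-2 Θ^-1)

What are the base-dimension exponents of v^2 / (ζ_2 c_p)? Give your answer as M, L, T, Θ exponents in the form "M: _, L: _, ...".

Collect each base-dimension exponent across the product:
  M: 2·(0) − (1) − (0) = -1
  L: 2·(1) − (0) − (2) = 0
  T: 2·(-1) − (2) − (-2) = -2
  Θ: 2·(0) − (2) − (-1) = -1
So the dimensions are [M⁻¹ T⁻² Θ⁻¹].

M: -1, L: 0, T: -2, Θ: -1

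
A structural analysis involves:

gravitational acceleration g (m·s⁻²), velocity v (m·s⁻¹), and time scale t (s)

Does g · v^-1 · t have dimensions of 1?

Sum the exponent of each base dimension across the product:
  M: [g]_M − [v]_M + [t]_M = (0) − (0) + (0) = 0
  L: [g]_L − [v]_L + [t]_L = (1) − (1) + (0) = 0
  T: [g]_T − [v]_T + [t]_T = (-2) − (-1) + (1) = 0
All base exponents vanish — dimensionless.

yes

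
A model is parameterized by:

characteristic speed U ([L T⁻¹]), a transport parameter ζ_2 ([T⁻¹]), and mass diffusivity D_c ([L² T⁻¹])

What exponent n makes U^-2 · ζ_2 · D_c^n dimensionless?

1

Balance the L exponent: (2)·n from D_c, plus −2·(1) + (0) = -2 from the rest, must sum to zero.
2n − 2 = 0, so n = 1.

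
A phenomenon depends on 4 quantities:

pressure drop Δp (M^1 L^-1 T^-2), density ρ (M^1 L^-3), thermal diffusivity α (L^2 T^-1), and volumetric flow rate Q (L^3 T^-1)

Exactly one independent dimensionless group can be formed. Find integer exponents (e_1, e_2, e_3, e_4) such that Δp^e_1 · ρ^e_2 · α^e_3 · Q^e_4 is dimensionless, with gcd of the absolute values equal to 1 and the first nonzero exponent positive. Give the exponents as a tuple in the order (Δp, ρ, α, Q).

(1, -1, -4, 2)

M: e_1·(1) + e_2·(1) + e_3·(0) + e_4·(0) = 0
L: e_1·(-1) + e_2·(-3) + e_3·(2) + e_4·(3) = 0
T: e_1·(-2) + e_2·(0) + e_3·(-1) + e_4·(-1) = 0
Solving this homogeneous linear system for the smallest-integer solution (first nonzero entry positive) gives (1, -1, -4, 2).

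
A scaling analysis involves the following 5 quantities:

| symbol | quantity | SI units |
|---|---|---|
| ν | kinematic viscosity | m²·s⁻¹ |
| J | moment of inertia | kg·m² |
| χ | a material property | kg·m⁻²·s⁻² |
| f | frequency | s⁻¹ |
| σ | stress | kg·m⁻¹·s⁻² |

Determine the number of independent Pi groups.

There are 5 variables and 3 base dimensions (M, L, T).
The dimension matrix has rank 3.
Independent dimensionless groups: 5 − 3 = 2.

2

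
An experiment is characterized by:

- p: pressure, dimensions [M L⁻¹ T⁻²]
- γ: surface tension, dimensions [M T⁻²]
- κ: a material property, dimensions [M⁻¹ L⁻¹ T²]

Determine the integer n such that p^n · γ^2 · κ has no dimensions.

Balance the M exponent: (1)·n from p, plus 2·(1) + (-1) = 1 from the rest, must sum to zero.
n + 1 = 0, so n = -1.

-1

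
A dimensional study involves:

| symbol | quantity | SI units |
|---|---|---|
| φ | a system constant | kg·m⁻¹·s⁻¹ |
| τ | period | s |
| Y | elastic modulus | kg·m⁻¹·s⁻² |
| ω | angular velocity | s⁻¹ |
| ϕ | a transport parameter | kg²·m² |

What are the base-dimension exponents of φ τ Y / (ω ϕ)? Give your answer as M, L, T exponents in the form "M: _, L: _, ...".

Collect each base-dimension exponent across the product:
  M: (1) + (0) + (1) − (0) − (2) = 0
  L: (-1) + (0) + (-1) − (0) − (2) = -4
  T: (-1) + (1) + (-2) − (-1) − (0) = -1
So the dimensions are [L⁻⁴ T⁻¹].

M: 0, L: -4, T: -1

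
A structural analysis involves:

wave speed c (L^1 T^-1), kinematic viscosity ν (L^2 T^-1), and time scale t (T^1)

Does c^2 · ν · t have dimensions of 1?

Sum the exponent of each base dimension across the product:
  L: 2·[c]_L + [ν]_L + [t]_L = 2·(1) + (2) + (0) = 4
  T: 2·[c]_T + [ν]_T + [t]_T = 2·(-1) + (-1) + (1) = -2
Net dimensions [L⁴ T⁻²] ≠ [1] — not dimensionless.

no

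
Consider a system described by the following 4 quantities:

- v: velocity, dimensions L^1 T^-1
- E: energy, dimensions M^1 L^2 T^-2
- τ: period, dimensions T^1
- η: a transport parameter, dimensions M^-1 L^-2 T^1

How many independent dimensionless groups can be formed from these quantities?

1

There are 4 variables and 3 base dimensions (M, L, T).
The dimension matrix has rank 3.
Independent dimensionless groups: 4 − 3 = 1.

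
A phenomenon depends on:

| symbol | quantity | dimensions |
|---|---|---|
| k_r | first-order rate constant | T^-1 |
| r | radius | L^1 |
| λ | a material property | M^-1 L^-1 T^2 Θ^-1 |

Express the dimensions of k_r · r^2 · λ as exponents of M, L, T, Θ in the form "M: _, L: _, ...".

Collect each base-dimension exponent across the product:
  M: (0) + 2·(0) + (-1) = -1
  L: (0) + 2·(1) + (-1) = 1
  T: (-1) + 2·(0) + (2) = 1
  Θ: (0) + 2·(0) + (-1) = -1
So the dimensions are [M⁻¹ L T Θ⁻¹].

M: -1, L: 1, T: 1, Θ: -1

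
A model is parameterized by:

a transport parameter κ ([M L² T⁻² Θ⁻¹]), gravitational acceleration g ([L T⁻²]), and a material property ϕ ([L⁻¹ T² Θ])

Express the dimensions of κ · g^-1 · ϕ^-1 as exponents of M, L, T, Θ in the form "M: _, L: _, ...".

M: 1, L: 2, T: -2, Θ: -2

Collect each base-dimension exponent across the product:
  M: (1) − (0) − (0) = 1
  L: (2) − (1) − (-1) = 2
  T: (-2) − (-2) − (2) = -2
  Θ: (-1) − (0) − (1) = -2
So the dimensions are [M L² T⁻² Θ⁻²].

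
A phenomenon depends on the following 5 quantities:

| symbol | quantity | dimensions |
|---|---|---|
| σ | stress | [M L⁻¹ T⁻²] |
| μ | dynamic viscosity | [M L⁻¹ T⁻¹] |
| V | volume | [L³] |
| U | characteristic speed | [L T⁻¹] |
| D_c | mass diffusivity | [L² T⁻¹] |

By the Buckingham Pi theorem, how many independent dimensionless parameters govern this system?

2

There are 5 variables and 3 base dimensions (M, L, T).
The dimension matrix has rank 3.
Independent dimensionless groups: 5 − 3 = 2.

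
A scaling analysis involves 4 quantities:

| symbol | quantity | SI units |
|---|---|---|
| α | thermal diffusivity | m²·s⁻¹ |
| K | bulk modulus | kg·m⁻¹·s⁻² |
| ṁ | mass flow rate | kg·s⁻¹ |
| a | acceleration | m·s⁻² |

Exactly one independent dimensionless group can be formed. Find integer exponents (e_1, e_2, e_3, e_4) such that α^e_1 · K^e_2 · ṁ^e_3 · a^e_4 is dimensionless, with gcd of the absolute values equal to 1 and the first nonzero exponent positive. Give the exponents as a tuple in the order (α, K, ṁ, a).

M: e_1·(0) + e_2·(1) + e_3·(1) + e_4·(0) = 0
L: e_1·(2) + e_2·(-1) + e_3·(0) + e_4·(1) = 0
T: e_1·(-1) + e_2·(-2) + e_3·(-1) + e_4·(-2) = 0
Solving this homogeneous linear system for the smallest-integer solution (first nonzero entry positive) gives (1, 1, -1, -1).

(1, 1, -1, -1)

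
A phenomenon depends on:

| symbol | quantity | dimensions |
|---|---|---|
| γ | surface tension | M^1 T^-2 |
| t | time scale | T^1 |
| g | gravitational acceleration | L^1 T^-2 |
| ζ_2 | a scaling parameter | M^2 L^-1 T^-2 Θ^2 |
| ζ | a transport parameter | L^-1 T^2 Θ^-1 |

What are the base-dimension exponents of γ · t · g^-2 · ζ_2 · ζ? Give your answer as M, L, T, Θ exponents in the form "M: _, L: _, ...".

M: 3, L: -4, T: 3, Θ: 1

Collect each base-dimension exponent across the product:
  M: (1) + (0) − 2·(0) + (2) + (0) = 3
  L: (0) + (0) − 2·(1) + (-1) + (-1) = -4
  T: (-2) + (1) − 2·(-2) + (-2) + (2) = 3
  Θ: (0) + (0) − 2·(0) + (2) + (-1) = 1
So the dimensions are [M³ L⁻⁴ T³ Θ].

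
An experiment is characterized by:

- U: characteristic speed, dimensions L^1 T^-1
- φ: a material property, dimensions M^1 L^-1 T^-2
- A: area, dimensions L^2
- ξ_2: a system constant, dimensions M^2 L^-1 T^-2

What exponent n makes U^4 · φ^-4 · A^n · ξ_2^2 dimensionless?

Balance the L exponent: (2)·n from A, plus 4·(1) − 4·(-1) + 2·(-1) = 6 from the rest, must sum to zero.
2n + 6 = 0, so n = -3.

-3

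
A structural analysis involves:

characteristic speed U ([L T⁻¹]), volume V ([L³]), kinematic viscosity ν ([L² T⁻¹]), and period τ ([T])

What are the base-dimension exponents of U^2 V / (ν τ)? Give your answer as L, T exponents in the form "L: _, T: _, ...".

Collect each base-dimension exponent across the product:
  L: 2·(1) + (3) − (2) − (0) = 3
  T: 2·(-1) + (0) − (-1) − (1) = -2
So the dimensions are [L³ T⁻²].

L: 3, T: -2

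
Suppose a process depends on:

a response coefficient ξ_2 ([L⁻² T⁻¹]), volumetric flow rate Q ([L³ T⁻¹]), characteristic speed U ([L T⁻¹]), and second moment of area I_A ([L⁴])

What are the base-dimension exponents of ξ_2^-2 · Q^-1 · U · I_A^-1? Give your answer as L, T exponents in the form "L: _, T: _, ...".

L: -2, T: 2

Collect each base-dimension exponent across the product:
  L: −2·(-2) − (3) + (1) − (4) = -2
  T: −2·(-1) − (-1) + (-1) − (0) = 2
So the dimensions are [L⁻² T²].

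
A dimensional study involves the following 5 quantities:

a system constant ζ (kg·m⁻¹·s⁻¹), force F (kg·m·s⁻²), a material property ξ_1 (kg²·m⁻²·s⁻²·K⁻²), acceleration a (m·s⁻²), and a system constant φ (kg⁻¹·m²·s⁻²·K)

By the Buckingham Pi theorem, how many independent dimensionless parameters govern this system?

1

There are 5 variables and 4 base dimensions (M, L, T, Θ).
The dimension matrix has rank 4.
Independent dimensionless groups: 5 − 4 = 1.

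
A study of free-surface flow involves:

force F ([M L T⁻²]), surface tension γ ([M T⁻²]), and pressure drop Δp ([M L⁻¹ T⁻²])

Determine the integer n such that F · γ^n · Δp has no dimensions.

-2

Balance the M exponent: (1)·n from γ, plus (1) + (1) = 2 from the rest, must sum to zero.
n + 2 = 0, so n = -2.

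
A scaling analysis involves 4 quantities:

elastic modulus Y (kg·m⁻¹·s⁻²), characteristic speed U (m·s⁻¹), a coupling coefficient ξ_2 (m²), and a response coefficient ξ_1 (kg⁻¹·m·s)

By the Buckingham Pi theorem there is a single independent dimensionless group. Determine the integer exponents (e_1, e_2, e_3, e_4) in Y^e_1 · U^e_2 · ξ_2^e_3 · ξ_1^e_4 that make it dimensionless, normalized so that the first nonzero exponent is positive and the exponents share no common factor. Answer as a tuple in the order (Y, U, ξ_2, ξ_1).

(2, -2, 1, 2)

M: e_1·(1) + e_2·(0) + e_3·(0) + e_4·(-1) = 0
L: e_1·(-1) + e_2·(1) + e_3·(2) + e_4·(1) = 0
T: e_1·(-2) + e_2·(-1) + e_3·(0) + e_4·(1) = 0
Solving this homogeneous linear system for the smallest-integer solution (first nonzero entry positive) gives (2, -2, 1, 2).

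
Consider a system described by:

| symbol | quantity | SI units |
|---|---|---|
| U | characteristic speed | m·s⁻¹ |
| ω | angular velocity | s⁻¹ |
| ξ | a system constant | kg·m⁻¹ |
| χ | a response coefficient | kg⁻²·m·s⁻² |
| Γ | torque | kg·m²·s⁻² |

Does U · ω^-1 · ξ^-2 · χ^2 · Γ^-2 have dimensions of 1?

no

Sum the exponent of each base dimension across the product:
  M: [U]_M − [ω]_M − 2·[ξ]_M + 2·[χ]_M − 2·[Γ]_M = (0) − (0) − 2·(1) + 2·(-2) − 2·(1) = -8
  L: [U]_L − [ω]_L − 2·[ξ]_L + 2·[χ]_L − 2·[Γ]_L = (1) − (0) − 2·(-1) + 2·(1) − 2·(2) = 1
  T: [U]_T − [ω]_T − 2·[ξ]_T + 2·[χ]_T − 2·[Γ]_T = (-1) − (-1) − 2·(0) + 2·(-2) − 2·(-2) = 0
Net dimensions [M⁻⁸ L] ≠ [1] — not dimensionless.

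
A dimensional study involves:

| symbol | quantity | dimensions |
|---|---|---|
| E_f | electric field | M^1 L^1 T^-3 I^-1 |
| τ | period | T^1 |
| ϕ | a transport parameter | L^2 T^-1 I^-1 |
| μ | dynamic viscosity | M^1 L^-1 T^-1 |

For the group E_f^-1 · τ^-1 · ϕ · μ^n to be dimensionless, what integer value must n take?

1

Balance the M exponent: (1)·n from μ, plus −(1) − (0) + (0) = -1 from the rest, must sum to zero.
n − 1 = 0, so n = 1.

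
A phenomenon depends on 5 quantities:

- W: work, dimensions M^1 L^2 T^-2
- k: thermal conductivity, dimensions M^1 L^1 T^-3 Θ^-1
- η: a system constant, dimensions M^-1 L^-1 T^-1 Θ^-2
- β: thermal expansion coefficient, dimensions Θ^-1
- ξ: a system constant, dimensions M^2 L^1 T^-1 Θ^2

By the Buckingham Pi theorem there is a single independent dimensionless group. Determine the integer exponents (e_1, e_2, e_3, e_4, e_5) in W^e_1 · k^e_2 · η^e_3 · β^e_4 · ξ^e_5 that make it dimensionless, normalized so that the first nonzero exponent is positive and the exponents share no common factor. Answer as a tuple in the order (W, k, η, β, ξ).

(2, -3, 3, 1, 2)

M: e_1·(1) + e_2·(1) + e_3·(-1) + e_4·(0) + e_5·(2) = 0
L: e_1·(2) + e_2·(1) + e_3·(-1) + e_4·(0) + e_5·(1) = 0
T: e_1·(-2) + e_2·(-3) + e_3·(-1) + e_4·(0) + e_5·(-1) = 0
Θ: e_1·(0) + e_2·(-1) + e_3·(-2) + e_4·(-1) + e_5·(2) = 0
Solving this homogeneous linear system for the smallest-integer solution (first nonzero entry positive) gives (2, -3, 3, 1, 2).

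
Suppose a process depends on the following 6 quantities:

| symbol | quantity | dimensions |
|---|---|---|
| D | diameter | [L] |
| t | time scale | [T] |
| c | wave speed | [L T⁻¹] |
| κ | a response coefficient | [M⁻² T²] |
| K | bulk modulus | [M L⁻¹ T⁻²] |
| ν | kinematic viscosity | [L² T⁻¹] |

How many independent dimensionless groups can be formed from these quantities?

There are 6 variables and 3 base dimensions (M, L, T).
The dimension matrix has rank 3.
Independent dimensionless groups: 6 − 3 = 3.

3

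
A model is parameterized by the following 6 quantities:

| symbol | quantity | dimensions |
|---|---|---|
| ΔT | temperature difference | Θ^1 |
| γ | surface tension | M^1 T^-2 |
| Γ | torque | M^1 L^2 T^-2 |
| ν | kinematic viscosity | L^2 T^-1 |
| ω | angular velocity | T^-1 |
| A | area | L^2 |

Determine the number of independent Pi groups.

2

There are 6 variables and 4 base dimensions (M, L, T, Θ).
The dimension matrix has rank 4.
Independent dimensionless groups: 6 − 4 = 2.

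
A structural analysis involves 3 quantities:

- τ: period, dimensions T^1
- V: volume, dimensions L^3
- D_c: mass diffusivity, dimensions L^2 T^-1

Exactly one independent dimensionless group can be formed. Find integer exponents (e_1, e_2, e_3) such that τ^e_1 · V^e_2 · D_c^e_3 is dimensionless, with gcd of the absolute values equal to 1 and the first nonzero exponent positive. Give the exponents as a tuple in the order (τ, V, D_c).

L: e_1·(0) + e_2·(3) + e_3·(2) = 0
T: e_1·(1) + e_2·(0) + e_3·(-1) = 0
Solving this homogeneous linear system for the smallest-integer solution (first nonzero entry positive) gives (3, -2, 3).

(3, -2, 3)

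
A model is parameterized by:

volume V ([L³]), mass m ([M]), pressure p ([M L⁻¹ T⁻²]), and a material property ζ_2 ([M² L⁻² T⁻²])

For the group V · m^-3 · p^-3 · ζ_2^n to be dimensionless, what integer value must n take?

Balance the M exponent: (2)·n from ζ_2, plus (0) − 3·(1) − 3·(1) = -6 from the rest, must sum to zero.
2n − 6 = 0, so n = 3.

3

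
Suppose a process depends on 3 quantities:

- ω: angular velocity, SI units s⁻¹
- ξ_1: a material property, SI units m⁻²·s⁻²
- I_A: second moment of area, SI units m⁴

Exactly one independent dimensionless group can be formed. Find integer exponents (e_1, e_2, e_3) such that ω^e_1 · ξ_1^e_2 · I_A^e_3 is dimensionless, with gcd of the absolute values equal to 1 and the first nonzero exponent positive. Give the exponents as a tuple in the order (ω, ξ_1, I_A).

(4, -2, -1)

L: e_1·(0) + e_2·(-2) + e_3·(4) = 0
T: e_1·(-1) + e_2·(-2) + e_3·(0) = 0
Solving this homogeneous linear system for the smallest-integer solution (first nonzero entry positive) gives (4, -2, -1).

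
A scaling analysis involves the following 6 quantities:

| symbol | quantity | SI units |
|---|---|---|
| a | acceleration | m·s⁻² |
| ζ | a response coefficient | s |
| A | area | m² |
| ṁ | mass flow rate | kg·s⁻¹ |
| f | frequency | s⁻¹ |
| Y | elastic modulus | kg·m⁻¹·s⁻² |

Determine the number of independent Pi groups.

There are 6 variables and 3 base dimensions (M, L, T).
The dimension matrix has rank 3.
Independent dimensionless groups: 6 − 3 = 3.

3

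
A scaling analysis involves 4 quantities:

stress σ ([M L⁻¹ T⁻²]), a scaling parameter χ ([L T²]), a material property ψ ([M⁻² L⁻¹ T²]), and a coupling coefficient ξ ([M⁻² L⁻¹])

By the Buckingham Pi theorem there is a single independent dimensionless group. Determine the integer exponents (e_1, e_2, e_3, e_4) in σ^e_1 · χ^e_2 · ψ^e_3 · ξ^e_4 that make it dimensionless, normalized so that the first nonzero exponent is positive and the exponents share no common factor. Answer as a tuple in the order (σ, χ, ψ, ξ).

M: e_1·(1) + e_2·(0) + e_3·(-2) + e_4·(-2) = 0
L: e_1·(-1) + e_2·(1) + e_3·(-1) + e_4·(-1) = 0
T: e_1·(-2) + e_2·(2) + e_3·(2) + e_4·(0) = 0
Solving this homogeneous linear system for the smallest-integer solution (first nonzero entry positive) gives (2, 3, -1, 2).

(2, 3, -1, 2)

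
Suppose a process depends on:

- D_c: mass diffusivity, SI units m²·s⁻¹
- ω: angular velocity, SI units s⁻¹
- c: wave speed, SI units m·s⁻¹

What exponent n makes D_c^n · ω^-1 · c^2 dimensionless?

-1

Balance the L exponent: (2)·n from D_c, plus −(0) + 2·(1) = 2 from the rest, must sum to zero.
2n + 2 = 0, so n = -1.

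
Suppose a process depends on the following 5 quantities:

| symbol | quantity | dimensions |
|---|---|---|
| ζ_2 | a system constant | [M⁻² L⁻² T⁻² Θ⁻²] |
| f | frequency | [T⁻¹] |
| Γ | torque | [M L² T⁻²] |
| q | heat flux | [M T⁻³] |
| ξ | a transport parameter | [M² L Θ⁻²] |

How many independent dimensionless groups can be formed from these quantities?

There are 5 variables and 4 base dimensions (M, L, T, Θ).
The dimension matrix has rank 4.
Independent dimensionless groups: 5 − 4 = 1.

1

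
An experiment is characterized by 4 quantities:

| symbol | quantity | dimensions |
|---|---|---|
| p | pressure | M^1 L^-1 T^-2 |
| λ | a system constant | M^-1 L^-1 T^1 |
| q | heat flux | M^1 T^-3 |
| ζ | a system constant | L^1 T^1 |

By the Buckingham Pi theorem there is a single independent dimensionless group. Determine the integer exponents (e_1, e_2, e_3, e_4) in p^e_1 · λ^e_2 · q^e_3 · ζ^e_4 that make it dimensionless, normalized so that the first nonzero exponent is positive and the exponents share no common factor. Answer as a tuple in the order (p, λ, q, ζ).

(1, 2, 1, 3)

M: e_1·(1) + e_2·(-1) + e_3·(1) + e_4·(0) = 0
L: e_1·(-1) + e_2·(-1) + e_3·(0) + e_4·(1) = 0
T: e_1·(-2) + e_2·(1) + e_3·(-3) + e_4·(1) = 0
Solving this homogeneous linear system for the smallest-integer solution (first nonzero entry positive) gives (1, 2, 1, 3).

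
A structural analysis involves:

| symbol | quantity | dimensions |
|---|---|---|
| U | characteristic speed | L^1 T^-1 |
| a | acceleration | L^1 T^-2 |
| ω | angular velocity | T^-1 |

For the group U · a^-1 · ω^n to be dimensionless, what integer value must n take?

1

Balance the T exponent: (-1)·n from ω, plus (-1) − (-2) = 1 from the rest, must sum to zero.
−n + 1 = 0, so n = 1.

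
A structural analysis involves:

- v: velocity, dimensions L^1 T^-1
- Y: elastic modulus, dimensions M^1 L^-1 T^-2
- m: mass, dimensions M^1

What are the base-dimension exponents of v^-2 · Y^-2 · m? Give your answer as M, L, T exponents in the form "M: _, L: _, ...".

Collect each base-dimension exponent across the product:
  M: −2·(0) − 2·(1) + (1) = -1
  L: −2·(1) − 2·(-1) + (0) = 0
  T: −2·(-1) − 2·(-2) + (0) = 6
So the dimensions are [M⁻¹ T⁶].

M: -1, L: 0, T: 6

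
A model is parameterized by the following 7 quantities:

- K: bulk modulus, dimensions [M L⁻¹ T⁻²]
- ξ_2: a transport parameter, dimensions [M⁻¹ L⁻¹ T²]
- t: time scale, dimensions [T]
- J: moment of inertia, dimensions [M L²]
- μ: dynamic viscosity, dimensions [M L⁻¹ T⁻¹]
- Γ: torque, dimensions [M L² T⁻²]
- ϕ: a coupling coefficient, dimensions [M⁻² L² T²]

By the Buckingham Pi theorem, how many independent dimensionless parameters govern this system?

4

There are 7 variables and 3 base dimensions (M, L, T).
The dimension matrix has rank 3.
Independent dimensionless groups: 7 − 3 = 4.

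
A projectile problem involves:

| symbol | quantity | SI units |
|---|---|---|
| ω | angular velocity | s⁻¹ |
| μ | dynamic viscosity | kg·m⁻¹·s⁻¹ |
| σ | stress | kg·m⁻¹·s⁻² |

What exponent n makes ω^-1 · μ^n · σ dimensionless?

Balance the M exponent: (1)·n from μ, plus −(0) + (1) = 1 from the rest, must sum to zero.
n + 1 = 0, so n = -1.

-1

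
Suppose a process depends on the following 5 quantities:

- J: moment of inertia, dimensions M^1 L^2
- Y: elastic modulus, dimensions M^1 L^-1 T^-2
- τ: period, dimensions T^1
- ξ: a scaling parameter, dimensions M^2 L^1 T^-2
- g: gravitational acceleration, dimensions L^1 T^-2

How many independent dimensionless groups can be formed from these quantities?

2

There are 5 variables and 3 base dimensions (M, L, T).
The dimension matrix has rank 3.
Independent dimensionless groups: 5 − 3 = 2.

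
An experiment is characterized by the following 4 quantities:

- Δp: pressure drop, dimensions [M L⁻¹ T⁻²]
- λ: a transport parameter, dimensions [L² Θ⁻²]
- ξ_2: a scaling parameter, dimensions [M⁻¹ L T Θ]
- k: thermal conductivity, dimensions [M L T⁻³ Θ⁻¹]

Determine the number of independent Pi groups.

1

There are 4 variables and 4 base dimensions (M, L, T, Θ).
The dimension matrix has rank 3 (less than 4: the dimension vectors are linearly dependent).
Independent dimensionless groups: 4 − 3 = 1.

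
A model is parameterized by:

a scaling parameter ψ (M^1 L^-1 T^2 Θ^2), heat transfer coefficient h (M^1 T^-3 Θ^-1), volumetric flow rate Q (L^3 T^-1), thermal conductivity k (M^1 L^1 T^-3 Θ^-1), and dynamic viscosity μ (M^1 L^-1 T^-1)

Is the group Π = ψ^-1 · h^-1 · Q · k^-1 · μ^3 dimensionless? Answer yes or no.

yes

Sum the exponent of each base dimension across the product:
  M: −[ψ]_M − [h]_M + [Q]_M − [k]_M + 3·[μ]_M = −(1) − (1) + (0) − (1) + 3·(1) = 0
  L: −[ψ]_L − [h]_L + [Q]_L − [k]_L + 3·[μ]_L = −(-1) − (0) + (3) − (1) + 3·(-1) = 0
  T: −[ψ]_T − [h]_T + [Q]_T − [k]_T + 3·[μ]_T = −(2) − (-3) + (-1) − (-3) + 3·(-1) = 0
  Θ: −[ψ]_Θ − [h]_Θ + [Q]_Θ − [k]_Θ + 3·[μ]_Θ = −(2) − (-1) + (0) − (-1) + 3·(0) = 0
All base exponents vanish — dimensionless.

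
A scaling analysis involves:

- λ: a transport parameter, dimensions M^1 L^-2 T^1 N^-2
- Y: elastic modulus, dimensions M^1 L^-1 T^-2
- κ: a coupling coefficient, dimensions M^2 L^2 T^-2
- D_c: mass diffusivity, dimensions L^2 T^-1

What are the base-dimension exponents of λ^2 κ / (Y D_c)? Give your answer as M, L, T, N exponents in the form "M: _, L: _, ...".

Collect each base-dimension exponent across the product:
  M: 2·(1) − (1) + (2) − (0) = 3
  L: 2·(-2) − (-1) + (2) − (2) = -3
  T: 2·(1) − (-2) + (-2) − (-1) = 3
  N: 2·(-2) − (0) + (0) − (0) = -4
So the dimensions are [M³ L⁻³ T³ N⁻⁴].

M: 3, L: -3, T: 3, N: -4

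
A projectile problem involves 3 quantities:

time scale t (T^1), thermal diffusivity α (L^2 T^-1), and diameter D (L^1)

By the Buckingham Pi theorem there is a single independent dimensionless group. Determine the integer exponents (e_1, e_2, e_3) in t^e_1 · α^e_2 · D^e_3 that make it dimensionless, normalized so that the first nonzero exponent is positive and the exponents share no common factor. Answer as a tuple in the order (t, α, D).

L: e_1·(0) + e_2·(2) + e_3·(1) = 0
T: e_1·(1) + e_2·(-1) + e_3·(0) = 0
Solving this homogeneous linear system for the smallest-integer solution (first nonzero entry positive) gives (1, 1, -2).

(1, 1, -2)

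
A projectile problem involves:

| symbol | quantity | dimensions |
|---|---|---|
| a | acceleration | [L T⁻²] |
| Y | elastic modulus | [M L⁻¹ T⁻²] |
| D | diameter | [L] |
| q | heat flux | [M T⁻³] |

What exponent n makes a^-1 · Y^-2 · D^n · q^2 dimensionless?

-1

Balance the L exponent: (1)·n from D, plus −(1) − 2·(-1) + 2·(0) = 1 from the rest, must sum to zero.
n + 1 = 0, so n = -1.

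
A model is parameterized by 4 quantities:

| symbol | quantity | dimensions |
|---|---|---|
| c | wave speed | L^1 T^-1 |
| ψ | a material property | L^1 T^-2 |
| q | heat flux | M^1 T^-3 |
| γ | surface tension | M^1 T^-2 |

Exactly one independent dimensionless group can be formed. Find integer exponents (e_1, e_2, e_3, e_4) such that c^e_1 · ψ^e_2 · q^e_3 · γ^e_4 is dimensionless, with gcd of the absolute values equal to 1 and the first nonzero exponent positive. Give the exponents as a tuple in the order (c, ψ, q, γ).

M: e_1·(0) + e_2·(0) + e_3·(1) + e_4·(1) = 0
L: e_1·(1) + e_2·(1) + e_3·(0) + e_4·(0) = 0
T: e_1·(-1) + e_2·(-2) + e_3·(-3) + e_4·(-2) = 0
Solving this homogeneous linear system for the smallest-integer solution (first nonzero entry positive) gives (1, -1, 1, -1).

(1, -1, 1, -1)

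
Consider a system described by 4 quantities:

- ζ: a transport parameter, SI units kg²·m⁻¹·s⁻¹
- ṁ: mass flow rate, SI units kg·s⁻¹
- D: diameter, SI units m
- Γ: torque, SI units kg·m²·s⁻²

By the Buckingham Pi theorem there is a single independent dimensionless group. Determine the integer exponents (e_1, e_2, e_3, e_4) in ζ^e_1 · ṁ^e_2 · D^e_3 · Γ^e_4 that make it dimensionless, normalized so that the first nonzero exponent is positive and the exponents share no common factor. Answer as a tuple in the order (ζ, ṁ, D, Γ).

M: e_1·(2) + e_2·(1) + e_3·(0) + e_4·(1) = 0
L: e_1·(-1) + e_2·(0) + e_3·(1) + e_4·(2) = 0
T: e_1·(-1) + e_2·(-1) + e_3·(0) + e_4·(-2) = 0
Solving this homogeneous linear system for the smallest-integer solution (first nonzero entry positive) gives (1, -3, -1, 1).

(1, -3, -1, 1)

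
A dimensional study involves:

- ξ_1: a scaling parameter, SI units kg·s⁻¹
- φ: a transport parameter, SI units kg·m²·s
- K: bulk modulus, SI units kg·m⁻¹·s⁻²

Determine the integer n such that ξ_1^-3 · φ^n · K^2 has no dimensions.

Balance the M exponent: (1)·n from φ, plus −3·(1) + 2·(1) = -1 from the rest, must sum to zero.
n − 1 = 0, so n = 1.

1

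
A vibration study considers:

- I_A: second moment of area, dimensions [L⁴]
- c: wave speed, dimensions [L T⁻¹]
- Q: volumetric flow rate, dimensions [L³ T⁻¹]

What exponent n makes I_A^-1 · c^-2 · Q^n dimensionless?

Balance the L exponent: (3)·n from Q, plus −(4) − 2·(1) = -6 from the rest, must sum to zero.
3n − 6 = 0, so n = 2.

2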